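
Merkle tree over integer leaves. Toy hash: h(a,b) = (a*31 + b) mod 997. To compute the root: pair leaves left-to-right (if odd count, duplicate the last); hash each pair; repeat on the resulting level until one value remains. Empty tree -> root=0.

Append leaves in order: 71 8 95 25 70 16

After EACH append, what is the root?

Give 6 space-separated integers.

Answer: 71 215 732 662 478 744

Derivation:
After append 71 (leaves=[71]):
  L0: [71]
  root=71
After append 8 (leaves=[71, 8]):
  L0: [71, 8]
  L1: h(71,8)=(71*31+8)%997=215 -> [215]
  root=215
After append 95 (leaves=[71, 8, 95]):
  L0: [71, 8, 95]
  L1: h(71,8)=(71*31+8)%997=215 h(95,95)=(95*31+95)%997=49 -> [215, 49]
  L2: h(215,49)=(215*31+49)%997=732 -> [732]
  root=732
After append 25 (leaves=[71, 8, 95, 25]):
  L0: [71, 8, 95, 25]
  L1: h(71,8)=(71*31+8)%997=215 h(95,25)=(95*31+25)%997=976 -> [215, 976]
  L2: h(215,976)=(215*31+976)%997=662 -> [662]
  root=662
After append 70 (leaves=[71, 8, 95, 25, 70]):
  L0: [71, 8, 95, 25, 70]
  L1: h(71,8)=(71*31+8)%997=215 h(95,25)=(95*31+25)%997=976 h(70,70)=(70*31+70)%997=246 -> [215, 976, 246]
  L2: h(215,976)=(215*31+976)%997=662 h(246,246)=(246*31+246)%997=893 -> [662, 893]
  L3: h(662,893)=(662*31+893)%997=478 -> [478]
  root=478
After append 16 (leaves=[71, 8, 95, 25, 70, 16]):
  L0: [71, 8, 95, 25, 70, 16]
  L1: h(71,8)=(71*31+8)%997=215 h(95,25)=(95*31+25)%997=976 h(70,16)=(70*31+16)%997=192 -> [215, 976, 192]
  L2: h(215,976)=(215*31+976)%997=662 h(192,192)=(192*31+192)%997=162 -> [662, 162]
  L3: h(662,162)=(662*31+162)%997=744 -> [744]
  root=744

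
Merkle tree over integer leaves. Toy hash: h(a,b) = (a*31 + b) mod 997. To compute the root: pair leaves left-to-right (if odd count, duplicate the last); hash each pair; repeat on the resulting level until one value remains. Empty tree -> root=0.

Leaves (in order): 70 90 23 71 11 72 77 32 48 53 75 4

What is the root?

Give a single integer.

Answer: 267

Derivation:
L0: [70, 90, 23, 71, 11, 72, 77, 32, 48, 53, 75, 4]
L1: h(70,90)=(70*31+90)%997=266 h(23,71)=(23*31+71)%997=784 h(11,72)=(11*31+72)%997=413 h(77,32)=(77*31+32)%997=425 h(48,53)=(48*31+53)%997=544 h(75,4)=(75*31+4)%997=335 -> [266, 784, 413, 425, 544, 335]
L2: h(266,784)=(266*31+784)%997=57 h(413,425)=(413*31+425)%997=267 h(544,335)=(544*31+335)%997=250 -> [57, 267, 250]
L3: h(57,267)=(57*31+267)%997=40 h(250,250)=(250*31+250)%997=24 -> [40, 24]
L4: h(40,24)=(40*31+24)%997=267 -> [267]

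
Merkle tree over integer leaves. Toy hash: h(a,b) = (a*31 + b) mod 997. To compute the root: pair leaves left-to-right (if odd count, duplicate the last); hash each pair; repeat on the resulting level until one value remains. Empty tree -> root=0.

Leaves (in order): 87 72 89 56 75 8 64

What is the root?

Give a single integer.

L0: [87, 72, 89, 56, 75, 8, 64]
L1: h(87,72)=(87*31+72)%997=775 h(89,56)=(89*31+56)%997=821 h(75,8)=(75*31+8)%997=339 h(64,64)=(64*31+64)%997=54 -> [775, 821, 339, 54]
L2: h(775,821)=(775*31+821)%997=918 h(339,54)=(339*31+54)%997=593 -> [918, 593]
L3: h(918,593)=(918*31+593)%997=138 -> [138]

Answer: 138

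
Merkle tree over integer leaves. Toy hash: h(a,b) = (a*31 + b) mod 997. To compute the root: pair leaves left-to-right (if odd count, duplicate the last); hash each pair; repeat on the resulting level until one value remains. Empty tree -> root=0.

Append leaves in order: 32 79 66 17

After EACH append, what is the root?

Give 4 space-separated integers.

After append 32 (leaves=[32]):
  L0: [32]
  root=32
After append 79 (leaves=[32, 79]):
  L0: [32, 79]
  L1: h(32,79)=(32*31+79)%997=74 -> [74]
  root=74
After append 66 (leaves=[32, 79, 66]):
  L0: [32, 79, 66]
  L1: h(32,79)=(32*31+79)%997=74 h(66,66)=(66*31+66)%997=118 -> [74, 118]
  L2: h(74,118)=(74*31+118)%997=418 -> [418]
  root=418
After append 17 (leaves=[32, 79, 66, 17]):
  L0: [32, 79, 66, 17]
  L1: h(32,79)=(32*31+79)%997=74 h(66,17)=(66*31+17)%997=69 -> [74, 69]
  L2: h(74,69)=(74*31+69)%997=369 -> [369]
  root=369

Answer: 32 74 418 369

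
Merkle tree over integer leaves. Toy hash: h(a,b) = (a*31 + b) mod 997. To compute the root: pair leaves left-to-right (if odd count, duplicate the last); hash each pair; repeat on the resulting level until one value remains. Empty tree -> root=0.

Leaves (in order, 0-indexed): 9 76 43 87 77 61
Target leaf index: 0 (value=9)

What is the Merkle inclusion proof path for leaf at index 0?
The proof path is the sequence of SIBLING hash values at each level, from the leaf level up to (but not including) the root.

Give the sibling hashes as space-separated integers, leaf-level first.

Answer: 76 423 570

Derivation:
L0 (leaves): [9, 76, 43, 87, 77, 61], target index=0
L1: h(9,76)=(9*31+76)%997=355 [pair 0] h(43,87)=(43*31+87)%997=423 [pair 1] h(77,61)=(77*31+61)%997=454 [pair 2] -> [355, 423, 454]
  Sibling for proof at L0: 76
L2: h(355,423)=(355*31+423)%997=461 [pair 0] h(454,454)=(454*31+454)%997=570 [pair 1] -> [461, 570]
  Sibling for proof at L1: 423
L3: h(461,570)=(461*31+570)%997=903 [pair 0] -> [903]
  Sibling for proof at L2: 570
Root: 903
Proof path (sibling hashes from leaf to root): [76, 423, 570]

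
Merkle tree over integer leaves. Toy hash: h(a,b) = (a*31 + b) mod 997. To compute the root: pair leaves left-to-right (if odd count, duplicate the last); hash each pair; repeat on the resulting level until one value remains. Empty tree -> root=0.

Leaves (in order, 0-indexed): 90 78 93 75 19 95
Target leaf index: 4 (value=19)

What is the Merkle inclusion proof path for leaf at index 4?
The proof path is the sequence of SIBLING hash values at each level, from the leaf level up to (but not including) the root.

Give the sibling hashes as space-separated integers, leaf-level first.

L0 (leaves): [90, 78, 93, 75, 19, 95], target index=4
L1: h(90,78)=(90*31+78)%997=874 [pair 0] h(93,75)=(93*31+75)%997=964 [pair 1] h(19,95)=(19*31+95)%997=684 [pair 2] -> [874, 964, 684]
  Sibling for proof at L0: 95
L2: h(874,964)=(874*31+964)%997=142 [pair 0] h(684,684)=(684*31+684)%997=951 [pair 1] -> [142, 951]
  Sibling for proof at L1: 684
L3: h(142,951)=(142*31+951)%997=368 [pair 0] -> [368]
  Sibling for proof at L2: 142
Root: 368
Proof path (sibling hashes from leaf to root): [95, 684, 142]

Answer: 95 684 142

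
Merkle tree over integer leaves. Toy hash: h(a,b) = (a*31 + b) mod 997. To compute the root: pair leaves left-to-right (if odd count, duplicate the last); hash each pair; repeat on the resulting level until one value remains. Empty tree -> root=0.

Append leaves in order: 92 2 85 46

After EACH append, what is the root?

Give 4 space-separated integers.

After append 92 (leaves=[92]):
  L0: [92]
  root=92
After append 2 (leaves=[92, 2]):
  L0: [92, 2]
  L1: h(92,2)=(92*31+2)%997=860 -> [860]
  root=860
After append 85 (leaves=[92, 2, 85]):
  L0: [92, 2, 85]
  L1: h(92,2)=(92*31+2)%997=860 h(85,85)=(85*31+85)%997=726 -> [860, 726]
  L2: h(860,726)=(860*31+726)%997=467 -> [467]
  root=467
After append 46 (leaves=[92, 2, 85, 46]):
  L0: [92, 2, 85, 46]
  L1: h(92,2)=(92*31+2)%997=860 h(85,46)=(85*31+46)%997=687 -> [860, 687]
  L2: h(860,687)=(860*31+687)%997=428 -> [428]
  root=428

Answer: 92 860 467 428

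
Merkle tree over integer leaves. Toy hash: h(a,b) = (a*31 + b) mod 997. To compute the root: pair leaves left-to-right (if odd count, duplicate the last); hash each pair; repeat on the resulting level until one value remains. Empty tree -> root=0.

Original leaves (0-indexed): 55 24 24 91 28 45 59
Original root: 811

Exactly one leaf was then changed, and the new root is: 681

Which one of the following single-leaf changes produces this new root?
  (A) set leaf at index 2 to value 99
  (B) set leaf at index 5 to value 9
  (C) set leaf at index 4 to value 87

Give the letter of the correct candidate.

Answer: C

Derivation:
Original leaves: [55, 24, 24, 91, 28, 45, 59]
Target new root: 681
Try each candidate change and compute the resulting root:
Candidate A: set leaf[2] = 99 -> leaves = [55, 24, 99, 91, 28, 45, 59]
  L0: [55, 24, 99, 91, 28, 45, 59]
  L1: h(55,24)=(55*31+24)%997=732 h(99,91)=(99*31+91)%997=169 h(28,45)=(28*31+45)%997=913 h(59,59)=(59*31+59)%997=891 -> [732, 169, 913, 891]
  L2: h(732,169)=(732*31+169)%997=927 h(913,891)=(913*31+891)%997=281 -> [927, 281]
  L3: h(927,281)=(927*31+281)%997=105 -> [105]
  root = 105 != target 681
Candidate B: set leaf[5] = 9 -> leaves = [55, 24, 24, 91, 28, 9, 59]
  L0: [55, 24, 24, 91, 28, 9, 59]
  L1: h(55,24)=(55*31+24)%997=732 h(24,91)=(24*31+91)%997=835 h(28,9)=(28*31+9)%997=877 h(59,59)=(59*31+59)%997=891 -> [732, 835, 877, 891]
  L2: h(732,835)=(732*31+835)%997=596 h(877,891)=(877*31+891)%997=162 -> [596, 162]
  L3: h(596,162)=(596*31+162)%997=692 -> [692]
  root = 692 != target 681
Candidate C: set leaf[4] = 87 -> leaves = [55, 24, 24, 91, 87, 45, 59]
  L0: [55, 24, 24, 91, 87, 45, 59]
  L1: h(55,24)=(55*31+24)%997=732 h(24,91)=(24*31+91)%997=835 h(87,45)=(87*31+45)%997=748 h(59,59)=(59*31+59)%997=891 -> [732, 835, 748, 891]
  L2: h(732,835)=(732*31+835)%997=596 h(748,891)=(748*31+891)%997=151 -> [596, 151]
  L3: h(596,151)=(596*31+151)%997=681 -> [681]
  root = 681 == target 681  ** MATCH **
Candidate C produces the target root.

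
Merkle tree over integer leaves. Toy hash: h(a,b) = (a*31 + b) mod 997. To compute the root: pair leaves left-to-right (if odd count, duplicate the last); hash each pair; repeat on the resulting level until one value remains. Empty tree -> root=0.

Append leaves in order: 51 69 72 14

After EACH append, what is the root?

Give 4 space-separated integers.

After append 51 (leaves=[51]):
  L0: [51]
  root=51
After append 69 (leaves=[51, 69]):
  L0: [51, 69]
  L1: h(51,69)=(51*31+69)%997=653 -> [653]
  root=653
After append 72 (leaves=[51, 69, 72]):
  L0: [51, 69, 72]
  L1: h(51,69)=(51*31+69)%997=653 h(72,72)=(72*31+72)%997=310 -> [653, 310]
  L2: h(653,310)=(653*31+310)%997=613 -> [613]
  root=613
After append 14 (leaves=[51, 69, 72, 14]):
  L0: [51, 69, 72, 14]
  L1: h(51,69)=(51*31+69)%997=653 h(72,14)=(72*31+14)%997=252 -> [653, 252]
  L2: h(653,252)=(653*31+252)%997=555 -> [555]
  root=555

Answer: 51 653 613 555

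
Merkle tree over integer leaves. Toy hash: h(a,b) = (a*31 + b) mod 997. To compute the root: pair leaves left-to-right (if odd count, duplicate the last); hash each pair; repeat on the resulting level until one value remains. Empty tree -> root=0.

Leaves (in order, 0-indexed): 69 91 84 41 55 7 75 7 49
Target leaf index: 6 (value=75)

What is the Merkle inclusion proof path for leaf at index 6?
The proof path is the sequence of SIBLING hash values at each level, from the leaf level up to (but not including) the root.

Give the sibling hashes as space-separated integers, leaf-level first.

L0 (leaves): [69, 91, 84, 41, 55, 7, 75, 7, 49], target index=6
L1: h(69,91)=(69*31+91)%997=236 [pair 0] h(84,41)=(84*31+41)%997=651 [pair 1] h(55,7)=(55*31+7)%997=715 [pair 2] h(75,7)=(75*31+7)%997=338 [pair 3] h(49,49)=(49*31+49)%997=571 [pair 4] -> [236, 651, 715, 338, 571]
  Sibling for proof at L0: 7
L2: h(236,651)=(236*31+651)%997=988 [pair 0] h(715,338)=(715*31+338)%997=569 [pair 1] h(571,571)=(571*31+571)%997=326 [pair 2] -> [988, 569, 326]
  Sibling for proof at L1: 715
L3: h(988,569)=(988*31+569)%997=290 [pair 0] h(326,326)=(326*31+326)%997=462 [pair 1] -> [290, 462]
  Sibling for proof at L2: 988
L4: h(290,462)=(290*31+462)%997=479 [pair 0] -> [479]
  Sibling for proof at L3: 462
Root: 479
Proof path (sibling hashes from leaf to root): [7, 715, 988, 462]

Answer: 7 715 988 462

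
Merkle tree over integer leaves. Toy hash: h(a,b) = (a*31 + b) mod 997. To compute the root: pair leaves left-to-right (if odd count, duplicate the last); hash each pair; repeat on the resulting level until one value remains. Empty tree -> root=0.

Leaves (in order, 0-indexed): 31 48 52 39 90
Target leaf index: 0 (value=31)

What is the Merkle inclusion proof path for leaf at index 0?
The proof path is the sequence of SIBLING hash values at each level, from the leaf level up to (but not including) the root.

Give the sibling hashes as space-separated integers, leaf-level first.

Answer: 48 654 436

Derivation:
L0 (leaves): [31, 48, 52, 39, 90], target index=0
L1: h(31,48)=(31*31+48)%997=12 [pair 0] h(52,39)=(52*31+39)%997=654 [pair 1] h(90,90)=(90*31+90)%997=886 [pair 2] -> [12, 654, 886]
  Sibling for proof at L0: 48
L2: h(12,654)=(12*31+654)%997=29 [pair 0] h(886,886)=(886*31+886)%997=436 [pair 1] -> [29, 436]
  Sibling for proof at L1: 654
L3: h(29,436)=(29*31+436)%997=338 [pair 0] -> [338]
  Sibling for proof at L2: 436
Root: 338
Proof path (sibling hashes from leaf to root): [48, 654, 436]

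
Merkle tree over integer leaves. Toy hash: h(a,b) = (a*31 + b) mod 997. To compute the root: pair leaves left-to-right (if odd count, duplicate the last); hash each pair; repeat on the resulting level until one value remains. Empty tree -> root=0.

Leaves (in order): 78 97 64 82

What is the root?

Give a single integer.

Answer: 271

Derivation:
L0: [78, 97, 64, 82]
L1: h(78,97)=(78*31+97)%997=521 h(64,82)=(64*31+82)%997=72 -> [521, 72]
L2: h(521,72)=(521*31+72)%997=271 -> [271]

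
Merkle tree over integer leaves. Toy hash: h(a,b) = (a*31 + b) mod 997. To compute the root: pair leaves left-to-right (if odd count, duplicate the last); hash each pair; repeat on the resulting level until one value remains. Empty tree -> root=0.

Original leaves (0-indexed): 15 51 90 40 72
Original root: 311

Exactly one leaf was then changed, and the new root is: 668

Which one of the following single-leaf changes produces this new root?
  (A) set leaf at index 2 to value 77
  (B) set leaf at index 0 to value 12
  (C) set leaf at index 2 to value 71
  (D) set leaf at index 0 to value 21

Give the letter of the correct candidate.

Answer: B

Derivation:
Original leaves: [15, 51, 90, 40, 72]
Target new root: 668
Try each candidate change and compute the resulting root:
Candidate A: set leaf[2] = 77 -> leaves = [15, 51, 77, 40, 72]
  L0: [15, 51, 77, 40, 72]
  L1: h(15,51)=(15*31+51)%997=516 h(77,40)=(77*31+40)%997=433 h(72,72)=(72*31+72)%997=310 -> [516, 433, 310]
  L2: h(516,433)=(516*31+433)%997=477 h(310,310)=(310*31+310)%997=947 -> [477, 947]
  L3: h(477,947)=(477*31+947)%997=779 -> [779]
  root = 779 != target 668
Candidate B: set leaf[0] = 12 -> leaves = [12, 51, 90, 40, 72]
  L0: [12, 51, 90, 40, 72]
  L1: h(12,51)=(12*31+51)%997=423 h(90,40)=(90*31+40)%997=836 h(72,72)=(72*31+72)%997=310 -> [423, 836, 310]
  L2: h(423,836)=(423*31+836)%997=988 h(310,310)=(310*31+310)%997=947 -> [988, 947]
  L3: h(988,947)=(988*31+947)%997=668 -> [668]
  root = 668 == target 668  ** MATCH **
Candidate C: set leaf[2] = 71 -> leaves = [15, 51, 71, 40, 72]
  L0: [15, 51, 71, 40, 72]
  L1: h(15,51)=(15*31+51)%997=516 h(71,40)=(71*31+40)%997=247 h(72,72)=(72*31+72)%997=310 -> [516, 247, 310]
  L2: h(516,247)=(516*31+247)%997=291 h(310,310)=(310*31+310)%997=947 -> [291, 947]
  L3: h(291,947)=(291*31+947)%997=995 -> [995]
  root = 995 != target 668
Candidate D: set leaf[0] = 21 -> leaves = [21, 51, 90, 40, 72]
  L0: [21, 51, 90, 40, 72]
  L1: h(21,51)=(21*31+51)%997=702 h(90,40)=(90*31+40)%997=836 h(72,72)=(72*31+72)%997=310 -> [702, 836, 310]
  L2: h(702,836)=(702*31+836)%997=664 h(310,310)=(310*31+310)%997=947 -> [664, 947]
  L3: h(664,947)=(664*31+947)%997=594 -> [594]
  root = 594 != target 668
Candidate B produces the target root.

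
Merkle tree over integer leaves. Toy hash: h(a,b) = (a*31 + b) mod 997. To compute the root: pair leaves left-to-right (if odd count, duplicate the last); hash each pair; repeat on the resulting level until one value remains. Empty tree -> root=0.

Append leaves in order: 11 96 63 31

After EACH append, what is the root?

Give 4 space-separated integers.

Answer: 11 437 608 576

Derivation:
After append 11 (leaves=[11]):
  L0: [11]
  root=11
After append 96 (leaves=[11, 96]):
  L0: [11, 96]
  L1: h(11,96)=(11*31+96)%997=437 -> [437]
  root=437
After append 63 (leaves=[11, 96, 63]):
  L0: [11, 96, 63]
  L1: h(11,96)=(11*31+96)%997=437 h(63,63)=(63*31+63)%997=22 -> [437, 22]
  L2: h(437,22)=(437*31+22)%997=608 -> [608]
  root=608
After append 31 (leaves=[11, 96, 63, 31]):
  L0: [11, 96, 63, 31]
  L1: h(11,96)=(11*31+96)%997=437 h(63,31)=(63*31+31)%997=987 -> [437, 987]
  L2: h(437,987)=(437*31+987)%997=576 -> [576]
  root=576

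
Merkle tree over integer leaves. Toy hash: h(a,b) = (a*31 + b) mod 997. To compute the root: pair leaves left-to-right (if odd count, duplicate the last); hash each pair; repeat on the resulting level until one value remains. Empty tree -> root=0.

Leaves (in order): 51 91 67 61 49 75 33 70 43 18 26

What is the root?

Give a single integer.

Answer: 589

Derivation:
L0: [51, 91, 67, 61, 49, 75, 33, 70, 43, 18, 26]
L1: h(51,91)=(51*31+91)%997=675 h(67,61)=(67*31+61)%997=144 h(49,75)=(49*31+75)%997=597 h(33,70)=(33*31+70)%997=96 h(43,18)=(43*31+18)%997=354 h(26,26)=(26*31+26)%997=832 -> [675, 144, 597, 96, 354, 832]
L2: h(675,144)=(675*31+144)%997=132 h(597,96)=(597*31+96)%997=657 h(354,832)=(354*31+832)%997=839 -> [132, 657, 839]
L3: h(132,657)=(132*31+657)%997=761 h(839,839)=(839*31+839)%997=926 -> [761, 926]
L4: h(761,926)=(761*31+926)%997=589 -> [589]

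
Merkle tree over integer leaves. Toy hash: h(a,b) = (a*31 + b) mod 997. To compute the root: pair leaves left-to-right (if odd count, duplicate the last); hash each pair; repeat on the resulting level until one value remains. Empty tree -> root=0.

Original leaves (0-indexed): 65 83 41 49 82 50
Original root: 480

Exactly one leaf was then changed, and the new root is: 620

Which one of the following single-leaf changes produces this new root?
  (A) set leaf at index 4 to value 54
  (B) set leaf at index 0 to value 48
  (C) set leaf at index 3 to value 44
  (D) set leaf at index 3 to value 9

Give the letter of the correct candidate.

Answer: A

Derivation:
Original leaves: [65, 83, 41, 49, 82, 50]
Target new root: 620
Try each candidate change and compute the resulting root:
Candidate A: set leaf[4] = 54 -> leaves = [65, 83, 41, 49, 54, 50]
  L0: [65, 83, 41, 49, 54, 50]
  L1: h(65,83)=(65*31+83)%997=104 h(41,49)=(41*31+49)%997=323 h(54,50)=(54*31+50)%997=727 -> [104, 323, 727]
  L2: h(104,323)=(104*31+323)%997=556 h(727,727)=(727*31+727)%997=333 -> [556, 333]
  L3: h(556,333)=(556*31+333)%997=620 -> [620]
  root = 620 == target 620  ** MATCH **
Candidate B: set leaf[0] = 48 -> leaves = [48, 83, 41, 49, 82, 50]
  L0: [48, 83, 41, 49, 82, 50]
  L1: h(48,83)=(48*31+83)%997=574 h(41,49)=(41*31+49)%997=323 h(82,50)=(82*31+50)%997=598 -> [574, 323, 598]
  L2: h(574,323)=(574*31+323)%997=171 h(598,598)=(598*31+598)%997=193 -> [171, 193]
  L3: h(171,193)=(171*31+193)%997=509 -> [509]
  root = 509 != target 620
Candidate C: set leaf[3] = 44 -> leaves = [65, 83, 41, 44, 82, 50]
  L0: [65, 83, 41, 44, 82, 50]
  L1: h(65,83)=(65*31+83)%997=104 h(41,44)=(41*31+44)%997=318 h(82,50)=(82*31+50)%997=598 -> [104, 318, 598]
  L2: h(104,318)=(104*31+318)%997=551 h(598,598)=(598*31+598)%997=193 -> [551, 193]
  L3: h(551,193)=(551*31+193)%997=325 -> [325]
  root = 325 != target 620
Candidate D: set leaf[3] = 9 -> leaves = [65, 83, 41, 9, 82, 50]
  L0: [65, 83, 41, 9, 82, 50]
  L1: h(65,83)=(65*31+83)%997=104 h(41,9)=(41*31+9)%997=283 h(82,50)=(82*31+50)%997=598 -> [104, 283, 598]
  L2: h(104,283)=(104*31+283)%997=516 h(598,598)=(598*31+598)%997=193 -> [516, 193]
  L3: h(516,193)=(516*31+193)%997=237 -> [237]
  root = 237 != target 620
Candidate A produces the target root.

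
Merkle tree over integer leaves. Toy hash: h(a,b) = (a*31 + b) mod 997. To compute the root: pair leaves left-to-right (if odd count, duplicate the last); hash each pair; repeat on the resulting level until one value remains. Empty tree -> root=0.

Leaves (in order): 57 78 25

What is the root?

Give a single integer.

Answer: 169

Derivation:
L0: [57, 78, 25]
L1: h(57,78)=(57*31+78)%997=848 h(25,25)=(25*31+25)%997=800 -> [848, 800]
L2: h(848,800)=(848*31+800)%997=169 -> [169]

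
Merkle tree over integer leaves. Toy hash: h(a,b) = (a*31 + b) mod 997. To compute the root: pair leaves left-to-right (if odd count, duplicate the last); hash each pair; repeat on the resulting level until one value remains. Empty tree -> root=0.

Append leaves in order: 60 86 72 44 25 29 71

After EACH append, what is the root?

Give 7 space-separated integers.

Answer: 60 949 816 788 178 306 777

Derivation:
After append 60 (leaves=[60]):
  L0: [60]
  root=60
After append 86 (leaves=[60, 86]):
  L0: [60, 86]
  L1: h(60,86)=(60*31+86)%997=949 -> [949]
  root=949
After append 72 (leaves=[60, 86, 72]):
  L0: [60, 86, 72]
  L1: h(60,86)=(60*31+86)%997=949 h(72,72)=(72*31+72)%997=310 -> [949, 310]
  L2: h(949,310)=(949*31+310)%997=816 -> [816]
  root=816
After append 44 (leaves=[60, 86, 72, 44]):
  L0: [60, 86, 72, 44]
  L1: h(60,86)=(60*31+86)%997=949 h(72,44)=(72*31+44)%997=282 -> [949, 282]
  L2: h(949,282)=(949*31+282)%997=788 -> [788]
  root=788
After append 25 (leaves=[60, 86, 72, 44, 25]):
  L0: [60, 86, 72, 44, 25]
  L1: h(60,86)=(60*31+86)%997=949 h(72,44)=(72*31+44)%997=282 h(25,25)=(25*31+25)%997=800 -> [949, 282, 800]
  L2: h(949,282)=(949*31+282)%997=788 h(800,800)=(800*31+800)%997=675 -> [788, 675]
  L3: h(788,675)=(788*31+675)%997=178 -> [178]
  root=178
After append 29 (leaves=[60, 86, 72, 44, 25, 29]):
  L0: [60, 86, 72, 44, 25, 29]
  L1: h(60,86)=(60*31+86)%997=949 h(72,44)=(72*31+44)%997=282 h(25,29)=(25*31+29)%997=804 -> [949, 282, 804]
  L2: h(949,282)=(949*31+282)%997=788 h(804,804)=(804*31+804)%997=803 -> [788, 803]
  L3: h(788,803)=(788*31+803)%997=306 -> [306]
  root=306
After append 71 (leaves=[60, 86, 72, 44, 25, 29, 71]):
  L0: [60, 86, 72, 44, 25, 29, 71]
  L1: h(60,86)=(60*31+86)%997=949 h(72,44)=(72*31+44)%997=282 h(25,29)=(25*31+29)%997=804 h(71,71)=(71*31+71)%997=278 -> [949, 282, 804, 278]
  L2: h(949,282)=(949*31+282)%997=788 h(804,278)=(804*31+278)%997=277 -> [788, 277]
  L3: h(788,277)=(788*31+277)%997=777 -> [777]
  root=777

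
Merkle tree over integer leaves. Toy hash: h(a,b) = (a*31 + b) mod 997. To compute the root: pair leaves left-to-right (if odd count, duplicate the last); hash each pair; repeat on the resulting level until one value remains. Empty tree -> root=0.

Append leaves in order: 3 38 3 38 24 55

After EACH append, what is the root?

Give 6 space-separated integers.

Answer: 3 131 169 204 990 985

Derivation:
After append 3 (leaves=[3]):
  L0: [3]
  root=3
After append 38 (leaves=[3, 38]):
  L0: [3, 38]
  L1: h(3,38)=(3*31+38)%997=131 -> [131]
  root=131
After append 3 (leaves=[3, 38, 3]):
  L0: [3, 38, 3]
  L1: h(3,38)=(3*31+38)%997=131 h(3,3)=(3*31+3)%997=96 -> [131, 96]
  L2: h(131,96)=(131*31+96)%997=169 -> [169]
  root=169
After append 38 (leaves=[3, 38, 3, 38]):
  L0: [3, 38, 3, 38]
  L1: h(3,38)=(3*31+38)%997=131 h(3,38)=(3*31+38)%997=131 -> [131, 131]
  L2: h(131,131)=(131*31+131)%997=204 -> [204]
  root=204
After append 24 (leaves=[3, 38, 3, 38, 24]):
  L0: [3, 38, 3, 38, 24]
  L1: h(3,38)=(3*31+38)%997=131 h(3,38)=(3*31+38)%997=131 h(24,24)=(24*31+24)%997=768 -> [131, 131, 768]
  L2: h(131,131)=(131*31+131)%997=204 h(768,768)=(768*31+768)%997=648 -> [204, 648]
  L3: h(204,648)=(204*31+648)%997=990 -> [990]
  root=990
After append 55 (leaves=[3, 38, 3, 38, 24, 55]):
  L0: [3, 38, 3, 38, 24, 55]
  L1: h(3,38)=(3*31+38)%997=131 h(3,38)=(3*31+38)%997=131 h(24,55)=(24*31+55)%997=799 -> [131, 131, 799]
  L2: h(131,131)=(131*31+131)%997=204 h(799,799)=(799*31+799)%997=643 -> [204, 643]
  L3: h(204,643)=(204*31+643)%997=985 -> [985]
  root=985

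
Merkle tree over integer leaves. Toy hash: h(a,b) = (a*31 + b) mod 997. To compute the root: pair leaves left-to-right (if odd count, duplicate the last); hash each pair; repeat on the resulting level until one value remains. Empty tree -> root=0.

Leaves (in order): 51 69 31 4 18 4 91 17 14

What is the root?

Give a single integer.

Answer: 296

Derivation:
L0: [51, 69, 31, 4, 18, 4, 91, 17, 14]
L1: h(51,69)=(51*31+69)%997=653 h(31,4)=(31*31+4)%997=965 h(18,4)=(18*31+4)%997=562 h(91,17)=(91*31+17)%997=844 h(14,14)=(14*31+14)%997=448 -> [653, 965, 562, 844, 448]
L2: h(653,965)=(653*31+965)%997=271 h(562,844)=(562*31+844)%997=320 h(448,448)=(448*31+448)%997=378 -> [271, 320, 378]
L3: h(271,320)=(271*31+320)%997=745 h(378,378)=(378*31+378)%997=132 -> [745, 132]
L4: h(745,132)=(745*31+132)%997=296 -> [296]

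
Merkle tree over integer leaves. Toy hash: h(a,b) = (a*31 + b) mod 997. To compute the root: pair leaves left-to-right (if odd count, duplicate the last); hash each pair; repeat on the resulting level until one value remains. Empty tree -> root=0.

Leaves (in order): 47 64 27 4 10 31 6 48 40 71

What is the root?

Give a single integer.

Answer: 554

Derivation:
L0: [47, 64, 27, 4, 10, 31, 6, 48, 40, 71]
L1: h(47,64)=(47*31+64)%997=524 h(27,4)=(27*31+4)%997=841 h(10,31)=(10*31+31)%997=341 h(6,48)=(6*31+48)%997=234 h(40,71)=(40*31+71)%997=314 -> [524, 841, 341, 234, 314]
L2: h(524,841)=(524*31+841)%997=136 h(341,234)=(341*31+234)%997=835 h(314,314)=(314*31+314)%997=78 -> [136, 835, 78]
L3: h(136,835)=(136*31+835)%997=66 h(78,78)=(78*31+78)%997=502 -> [66, 502]
L4: h(66,502)=(66*31+502)%997=554 -> [554]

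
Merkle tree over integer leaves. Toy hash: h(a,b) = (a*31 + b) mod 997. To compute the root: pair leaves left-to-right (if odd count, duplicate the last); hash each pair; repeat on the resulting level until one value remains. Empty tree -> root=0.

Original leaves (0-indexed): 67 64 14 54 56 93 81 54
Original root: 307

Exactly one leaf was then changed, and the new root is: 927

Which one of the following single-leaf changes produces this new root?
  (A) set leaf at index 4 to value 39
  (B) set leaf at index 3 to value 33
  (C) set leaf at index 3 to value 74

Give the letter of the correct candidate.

Answer: C

Derivation:
Original leaves: [67, 64, 14, 54, 56, 93, 81, 54]
Target new root: 927
Try each candidate change and compute the resulting root:
Candidate A: set leaf[4] = 39 -> leaves = [67, 64, 14, 54, 39, 93, 81, 54]
  L0: [67, 64, 14, 54, 39, 93, 81, 54]
  L1: h(67,64)=(67*31+64)%997=147 h(14,54)=(14*31+54)%997=488 h(39,93)=(39*31+93)%997=305 h(81,54)=(81*31+54)%997=571 -> [147, 488, 305, 571]
  L2: h(147,488)=(147*31+488)%997=60 h(305,571)=(305*31+571)%997=56 -> [60, 56]
  L3: h(60,56)=(60*31+56)%997=919 -> [919]
  root = 919 != target 927
Candidate B: set leaf[3] = 33 -> leaves = [67, 64, 14, 33, 56, 93, 81, 54]
  L0: [67, 64, 14, 33, 56, 93, 81, 54]
  L1: h(67,64)=(67*31+64)%997=147 h(14,33)=(14*31+33)%997=467 h(56,93)=(56*31+93)%997=832 h(81,54)=(81*31+54)%997=571 -> [147, 467, 832, 571]
  L2: h(147,467)=(147*31+467)%997=39 h(832,571)=(832*31+571)%997=441 -> [39, 441]
  L3: h(39,441)=(39*31+441)%997=653 -> [653]
  root = 653 != target 927
Candidate C: set leaf[3] = 74 -> leaves = [67, 64, 14, 74, 56, 93, 81, 54]
  L0: [67, 64, 14, 74, 56, 93, 81, 54]
  L1: h(67,64)=(67*31+64)%997=147 h(14,74)=(14*31+74)%997=508 h(56,93)=(56*31+93)%997=832 h(81,54)=(81*31+54)%997=571 -> [147, 508, 832, 571]
  L2: h(147,508)=(147*31+508)%997=80 h(832,571)=(832*31+571)%997=441 -> [80, 441]
  L3: h(80,441)=(80*31+441)%997=927 -> [927]
  root = 927 == target 927  ** MATCH **
Candidate C produces the target root.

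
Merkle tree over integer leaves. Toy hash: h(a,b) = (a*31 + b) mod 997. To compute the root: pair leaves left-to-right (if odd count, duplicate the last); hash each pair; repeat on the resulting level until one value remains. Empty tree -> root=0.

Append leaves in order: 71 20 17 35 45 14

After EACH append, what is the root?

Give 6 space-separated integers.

After append 71 (leaves=[71]):
  L0: [71]
  root=71
After append 20 (leaves=[71, 20]):
  L0: [71, 20]
  L1: h(71,20)=(71*31+20)%997=227 -> [227]
  root=227
After append 17 (leaves=[71, 20, 17]):
  L0: [71, 20, 17]
  L1: h(71,20)=(71*31+20)%997=227 h(17,17)=(17*31+17)%997=544 -> [227, 544]
  L2: h(227,544)=(227*31+544)%997=602 -> [602]
  root=602
After append 35 (leaves=[71, 20, 17, 35]):
  L0: [71, 20, 17, 35]
  L1: h(71,20)=(71*31+20)%997=227 h(17,35)=(17*31+35)%997=562 -> [227, 562]
  L2: h(227,562)=(227*31+562)%997=620 -> [620]
  root=620
After append 45 (leaves=[71, 20, 17, 35, 45]):
  L0: [71, 20, 17, 35, 45]
  L1: h(71,20)=(71*31+20)%997=227 h(17,35)=(17*31+35)%997=562 h(45,45)=(45*31+45)%997=443 -> [227, 562, 443]
  L2: h(227,562)=(227*31+562)%997=620 h(443,443)=(443*31+443)%997=218 -> [620, 218]
  L3: h(620,218)=(620*31+218)%997=495 -> [495]
  root=495
After append 14 (leaves=[71, 20, 17, 35, 45, 14]):
  L0: [71, 20, 17, 35, 45, 14]
  L1: h(71,20)=(71*31+20)%997=227 h(17,35)=(17*31+35)%997=562 h(45,14)=(45*31+14)%997=412 -> [227, 562, 412]
  L2: h(227,562)=(227*31+562)%997=620 h(412,412)=(412*31+412)%997=223 -> [620, 223]
  L3: h(620,223)=(620*31+223)%997=500 -> [500]
  root=500

Answer: 71 227 602 620 495 500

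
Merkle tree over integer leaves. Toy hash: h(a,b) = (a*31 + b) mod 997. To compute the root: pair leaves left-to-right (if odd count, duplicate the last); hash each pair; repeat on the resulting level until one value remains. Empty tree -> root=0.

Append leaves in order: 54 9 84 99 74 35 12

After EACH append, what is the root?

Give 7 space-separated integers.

After append 54 (leaves=[54]):
  L0: [54]
  root=54
After append 9 (leaves=[54, 9]):
  L0: [54, 9]
  L1: h(54,9)=(54*31+9)%997=686 -> [686]
  root=686
After append 84 (leaves=[54, 9, 84]):
  L0: [54, 9, 84]
  L1: h(54,9)=(54*31+9)%997=686 h(84,84)=(84*31+84)%997=694 -> [686, 694]
  L2: h(686,694)=(686*31+694)%997=26 -> [26]
  root=26
After append 99 (leaves=[54, 9, 84, 99]):
  L0: [54, 9, 84, 99]
  L1: h(54,9)=(54*31+9)%997=686 h(84,99)=(84*31+99)%997=709 -> [686, 709]
  L2: h(686,709)=(686*31+709)%997=41 -> [41]
  root=41
After append 74 (leaves=[54, 9, 84, 99, 74]):
  L0: [54, 9, 84, 99, 74]
  L1: h(54,9)=(54*31+9)%997=686 h(84,99)=(84*31+99)%997=709 h(74,74)=(74*31+74)%997=374 -> [686, 709, 374]
  L2: h(686,709)=(686*31+709)%997=41 h(374,374)=(374*31+374)%997=4 -> [41, 4]
  L3: h(41,4)=(41*31+4)%997=278 -> [278]
  root=278
After append 35 (leaves=[54, 9, 84, 99, 74, 35]):
  L0: [54, 9, 84, 99, 74, 35]
  L1: h(54,9)=(54*31+9)%997=686 h(84,99)=(84*31+99)%997=709 h(74,35)=(74*31+35)%997=335 -> [686, 709, 335]
  L2: h(686,709)=(686*31+709)%997=41 h(335,335)=(335*31+335)%997=750 -> [41, 750]
  L3: h(41,750)=(41*31+750)%997=27 -> [27]
  root=27
After append 12 (leaves=[54, 9, 84, 99, 74, 35, 12]):
  L0: [54, 9, 84, 99, 74, 35, 12]
  L1: h(54,9)=(54*31+9)%997=686 h(84,99)=(84*31+99)%997=709 h(74,35)=(74*31+35)%997=335 h(12,12)=(12*31+12)%997=384 -> [686, 709, 335, 384]
  L2: h(686,709)=(686*31+709)%997=41 h(335,384)=(335*31+384)%997=799 -> [41, 799]
  L3: h(41,799)=(41*31+799)%997=76 -> [76]
  root=76

Answer: 54 686 26 41 278 27 76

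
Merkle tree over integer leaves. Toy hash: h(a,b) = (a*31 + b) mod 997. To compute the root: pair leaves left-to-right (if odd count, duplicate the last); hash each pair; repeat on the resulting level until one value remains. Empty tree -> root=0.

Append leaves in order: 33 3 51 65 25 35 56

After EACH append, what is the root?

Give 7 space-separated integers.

After append 33 (leaves=[33]):
  L0: [33]
  root=33
After append 3 (leaves=[33, 3]):
  L0: [33, 3]
  L1: h(33,3)=(33*31+3)%997=29 -> [29]
  root=29
After append 51 (leaves=[33, 3, 51]):
  L0: [33, 3, 51]
  L1: h(33,3)=(33*31+3)%997=29 h(51,51)=(51*31+51)%997=635 -> [29, 635]
  L2: h(29,635)=(29*31+635)%997=537 -> [537]
  root=537
After append 65 (leaves=[33, 3, 51, 65]):
  L0: [33, 3, 51, 65]
  L1: h(33,3)=(33*31+3)%997=29 h(51,65)=(51*31+65)%997=649 -> [29, 649]
  L2: h(29,649)=(29*31+649)%997=551 -> [551]
  root=551
After append 25 (leaves=[33, 3, 51, 65, 25]):
  L0: [33, 3, 51, 65, 25]
  L1: h(33,3)=(33*31+3)%997=29 h(51,65)=(51*31+65)%997=649 h(25,25)=(25*31+25)%997=800 -> [29, 649, 800]
  L2: h(29,649)=(29*31+649)%997=551 h(800,800)=(800*31+800)%997=675 -> [551, 675]
  L3: h(551,675)=(551*31+675)%997=807 -> [807]
  root=807
After append 35 (leaves=[33, 3, 51, 65, 25, 35]):
  L0: [33, 3, 51, 65, 25, 35]
  L1: h(33,3)=(33*31+3)%997=29 h(51,65)=(51*31+65)%997=649 h(25,35)=(25*31+35)%997=810 -> [29, 649, 810]
  L2: h(29,649)=(29*31+649)%997=551 h(810,810)=(810*31+810)%997=995 -> [551, 995]
  L3: h(551,995)=(551*31+995)%997=130 -> [130]
  root=130
After append 56 (leaves=[33, 3, 51, 65, 25, 35, 56]):
  L0: [33, 3, 51, 65, 25, 35, 56]
  L1: h(33,3)=(33*31+3)%997=29 h(51,65)=(51*31+65)%997=649 h(25,35)=(25*31+35)%997=810 h(56,56)=(56*31+56)%997=795 -> [29, 649, 810, 795]
  L2: h(29,649)=(29*31+649)%997=551 h(810,795)=(810*31+795)%997=980 -> [551, 980]
  L3: h(551,980)=(551*31+980)%997=115 -> [115]
  root=115

Answer: 33 29 537 551 807 130 115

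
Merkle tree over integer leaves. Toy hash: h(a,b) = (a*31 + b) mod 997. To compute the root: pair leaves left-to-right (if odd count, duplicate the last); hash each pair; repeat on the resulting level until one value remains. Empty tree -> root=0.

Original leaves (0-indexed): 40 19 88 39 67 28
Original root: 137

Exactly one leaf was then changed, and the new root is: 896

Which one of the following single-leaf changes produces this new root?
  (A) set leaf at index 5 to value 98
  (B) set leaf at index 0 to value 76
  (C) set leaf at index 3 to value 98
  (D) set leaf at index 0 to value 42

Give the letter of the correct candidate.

Answer: D

Derivation:
Original leaves: [40, 19, 88, 39, 67, 28]
Target new root: 896
Try each candidate change and compute the resulting root:
Candidate A: set leaf[5] = 98 -> leaves = [40, 19, 88, 39, 67, 98]
  L0: [40, 19, 88, 39, 67, 98]
  L1: h(40,19)=(40*31+19)%997=262 h(88,39)=(88*31+39)%997=773 h(67,98)=(67*31+98)%997=181 -> [262, 773, 181]
  L2: h(262,773)=(262*31+773)%997=919 h(181,181)=(181*31+181)%997=807 -> [919, 807]
  L3: h(919,807)=(919*31+807)%997=383 -> [383]
  root = 383 != target 896
Candidate B: set leaf[0] = 76 -> leaves = [76, 19, 88, 39, 67, 28]
  L0: [76, 19, 88, 39, 67, 28]
  L1: h(76,19)=(76*31+19)%997=381 h(88,39)=(88*31+39)%997=773 h(67,28)=(67*31+28)%997=111 -> [381, 773, 111]
  L2: h(381,773)=(381*31+773)%997=620 h(111,111)=(111*31+111)%997=561 -> [620, 561]
  L3: h(620,561)=(620*31+561)%997=838 -> [838]
  root = 838 != target 896
Candidate C: set leaf[3] = 98 -> leaves = [40, 19, 88, 98, 67, 28]
  L0: [40, 19, 88, 98, 67, 28]
  L1: h(40,19)=(40*31+19)%997=262 h(88,98)=(88*31+98)%997=832 h(67,28)=(67*31+28)%997=111 -> [262, 832, 111]
  L2: h(262,832)=(262*31+832)%997=978 h(111,111)=(111*31+111)%997=561 -> [978, 561]
  L3: h(978,561)=(978*31+561)%997=969 -> [969]
  root = 969 != target 896
Candidate D: set leaf[0] = 42 -> leaves = [42, 19, 88, 39, 67, 28]
  L0: [42, 19, 88, 39, 67, 28]
  L1: h(42,19)=(42*31+19)%997=324 h(88,39)=(88*31+39)%997=773 h(67,28)=(67*31+28)%997=111 -> [324, 773, 111]
  L2: h(324,773)=(324*31+773)%997=847 h(111,111)=(111*31+111)%997=561 -> [847, 561]
  L3: h(847,561)=(847*31+561)%997=896 -> [896]
  root = 896 == target 896  ** MATCH **
Candidate D produces the target root.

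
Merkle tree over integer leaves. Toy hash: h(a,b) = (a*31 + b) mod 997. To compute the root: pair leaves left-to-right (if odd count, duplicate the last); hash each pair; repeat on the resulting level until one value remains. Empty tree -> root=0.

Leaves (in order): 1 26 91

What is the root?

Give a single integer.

L0: [1, 26, 91]
L1: h(1,26)=(1*31+26)%997=57 h(91,91)=(91*31+91)%997=918 -> [57, 918]
L2: h(57,918)=(57*31+918)%997=691 -> [691]

Answer: 691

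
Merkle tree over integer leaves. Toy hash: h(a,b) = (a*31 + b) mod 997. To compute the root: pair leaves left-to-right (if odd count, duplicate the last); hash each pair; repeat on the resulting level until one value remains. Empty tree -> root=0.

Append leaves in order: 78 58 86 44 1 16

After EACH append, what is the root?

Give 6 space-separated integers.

Answer: 78 482 745 703 883 366

Derivation:
After append 78 (leaves=[78]):
  L0: [78]
  root=78
After append 58 (leaves=[78, 58]):
  L0: [78, 58]
  L1: h(78,58)=(78*31+58)%997=482 -> [482]
  root=482
After append 86 (leaves=[78, 58, 86]):
  L0: [78, 58, 86]
  L1: h(78,58)=(78*31+58)%997=482 h(86,86)=(86*31+86)%997=758 -> [482, 758]
  L2: h(482,758)=(482*31+758)%997=745 -> [745]
  root=745
After append 44 (leaves=[78, 58, 86, 44]):
  L0: [78, 58, 86, 44]
  L1: h(78,58)=(78*31+58)%997=482 h(86,44)=(86*31+44)%997=716 -> [482, 716]
  L2: h(482,716)=(482*31+716)%997=703 -> [703]
  root=703
After append 1 (leaves=[78, 58, 86, 44, 1]):
  L0: [78, 58, 86, 44, 1]
  L1: h(78,58)=(78*31+58)%997=482 h(86,44)=(86*31+44)%997=716 h(1,1)=(1*31+1)%997=32 -> [482, 716, 32]
  L2: h(482,716)=(482*31+716)%997=703 h(32,32)=(32*31+32)%997=27 -> [703, 27]
  L3: h(703,27)=(703*31+27)%997=883 -> [883]
  root=883
After append 16 (leaves=[78, 58, 86, 44, 1, 16]):
  L0: [78, 58, 86, 44, 1, 16]
  L1: h(78,58)=(78*31+58)%997=482 h(86,44)=(86*31+44)%997=716 h(1,16)=(1*31+16)%997=47 -> [482, 716, 47]
  L2: h(482,716)=(482*31+716)%997=703 h(47,47)=(47*31+47)%997=507 -> [703, 507]
  L3: h(703,507)=(703*31+507)%997=366 -> [366]
  root=366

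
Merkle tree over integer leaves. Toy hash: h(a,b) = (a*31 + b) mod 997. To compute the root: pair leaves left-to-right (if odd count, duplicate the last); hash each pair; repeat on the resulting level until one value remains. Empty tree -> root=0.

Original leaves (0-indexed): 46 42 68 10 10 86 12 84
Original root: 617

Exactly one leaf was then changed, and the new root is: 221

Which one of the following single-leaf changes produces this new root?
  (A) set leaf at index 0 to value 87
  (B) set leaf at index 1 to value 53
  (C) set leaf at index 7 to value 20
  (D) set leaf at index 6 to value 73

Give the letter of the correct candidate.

Original leaves: [46, 42, 68, 10, 10, 86, 12, 84]
Target new root: 221
Try each candidate change and compute the resulting root:
Candidate A: set leaf[0] = 87 -> leaves = [87, 42, 68, 10, 10, 86, 12, 84]
  L0: [87, 42, 68, 10, 10, 86, 12, 84]
  L1: h(87,42)=(87*31+42)%997=745 h(68,10)=(68*31+10)%997=124 h(10,86)=(10*31+86)%997=396 h(12,84)=(12*31+84)%997=456 -> [745, 124, 396, 456]
  L2: h(745,124)=(745*31+124)%997=288 h(396,456)=(396*31+456)%997=768 -> [288, 768]
  L3: h(288,768)=(288*31+768)%997=723 -> [723]
  root = 723 != target 221
Candidate B: set leaf[1] = 53 -> leaves = [46, 53, 68, 10, 10, 86, 12, 84]
  L0: [46, 53, 68, 10, 10, 86, 12, 84]
  L1: h(46,53)=(46*31+53)%997=482 h(68,10)=(68*31+10)%997=124 h(10,86)=(10*31+86)%997=396 h(12,84)=(12*31+84)%997=456 -> [482, 124, 396, 456]
  L2: h(482,124)=(482*31+124)%997=111 h(396,456)=(396*31+456)%997=768 -> [111, 768]
  L3: h(111,768)=(111*31+768)%997=221 -> [221]
  root = 221 == target 221  ** MATCH **
Candidate C: set leaf[7] = 20 -> leaves = [46, 42, 68, 10, 10, 86, 12, 20]
  L0: [46, 42, 68, 10, 10, 86, 12, 20]
  L1: h(46,42)=(46*31+42)%997=471 h(68,10)=(68*31+10)%997=124 h(10,86)=(10*31+86)%997=396 h(12,20)=(12*31+20)%997=392 -> [471, 124, 396, 392]
  L2: h(471,124)=(471*31+124)%997=767 h(396,392)=(396*31+392)%997=704 -> [767, 704]
  L3: h(767,704)=(767*31+704)%997=553 -> [553]
  root = 553 != target 221
Candidate D: set leaf[6] = 73 -> leaves = [46, 42, 68, 10, 10, 86, 73, 84]
  L0: [46, 42, 68, 10, 10, 86, 73, 84]
  L1: h(46,42)=(46*31+42)%997=471 h(68,10)=(68*31+10)%997=124 h(10,86)=(10*31+86)%997=396 h(73,84)=(73*31+84)%997=353 -> [471, 124, 396, 353]
  L2: h(471,124)=(471*31+124)%997=767 h(396,353)=(396*31+353)%997=665 -> [767, 665]
  L3: h(767,665)=(767*31+665)%997=514 -> [514]
  root = 514 != target 221
Candidate B produces the target root.

Answer: B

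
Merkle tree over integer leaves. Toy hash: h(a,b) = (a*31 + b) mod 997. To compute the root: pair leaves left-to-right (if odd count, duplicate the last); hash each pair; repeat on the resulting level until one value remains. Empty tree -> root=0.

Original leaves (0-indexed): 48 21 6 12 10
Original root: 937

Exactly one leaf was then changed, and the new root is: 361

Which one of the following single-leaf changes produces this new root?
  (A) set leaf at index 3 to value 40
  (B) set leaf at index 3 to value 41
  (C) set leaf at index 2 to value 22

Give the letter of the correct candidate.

Answer: C

Derivation:
Original leaves: [48, 21, 6, 12, 10]
Target new root: 361
Try each candidate change and compute the resulting root:
Candidate A: set leaf[3] = 40 -> leaves = [48, 21, 6, 40, 10]
  L0: [48, 21, 6, 40, 10]
  L1: h(48,21)=(48*31+21)%997=512 h(6,40)=(6*31+40)%997=226 h(10,10)=(10*31+10)%997=320 -> [512, 226, 320]
  L2: h(512,226)=(512*31+226)%997=146 h(320,320)=(320*31+320)%997=270 -> [146, 270]
  L3: h(146,270)=(146*31+270)%997=808 -> [808]
  root = 808 != target 361
Candidate B: set leaf[3] = 41 -> leaves = [48, 21, 6, 41, 10]
  L0: [48, 21, 6, 41, 10]
  L1: h(48,21)=(48*31+21)%997=512 h(6,41)=(6*31+41)%997=227 h(10,10)=(10*31+10)%997=320 -> [512, 227, 320]
  L2: h(512,227)=(512*31+227)%997=147 h(320,320)=(320*31+320)%997=270 -> [147, 270]
  L3: h(147,270)=(147*31+270)%997=839 -> [839]
  root = 839 != target 361
Candidate C: set leaf[2] = 22 -> leaves = [48, 21, 22, 12, 10]
  L0: [48, 21, 22, 12, 10]
  L1: h(48,21)=(48*31+21)%997=512 h(22,12)=(22*31+12)%997=694 h(10,10)=(10*31+10)%997=320 -> [512, 694, 320]
  L2: h(512,694)=(512*31+694)%997=614 h(320,320)=(320*31+320)%997=270 -> [614, 270]
  L3: h(614,270)=(614*31+270)%997=361 -> [361]
  root = 361 == target 361  ** MATCH **
Candidate C produces the target root.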